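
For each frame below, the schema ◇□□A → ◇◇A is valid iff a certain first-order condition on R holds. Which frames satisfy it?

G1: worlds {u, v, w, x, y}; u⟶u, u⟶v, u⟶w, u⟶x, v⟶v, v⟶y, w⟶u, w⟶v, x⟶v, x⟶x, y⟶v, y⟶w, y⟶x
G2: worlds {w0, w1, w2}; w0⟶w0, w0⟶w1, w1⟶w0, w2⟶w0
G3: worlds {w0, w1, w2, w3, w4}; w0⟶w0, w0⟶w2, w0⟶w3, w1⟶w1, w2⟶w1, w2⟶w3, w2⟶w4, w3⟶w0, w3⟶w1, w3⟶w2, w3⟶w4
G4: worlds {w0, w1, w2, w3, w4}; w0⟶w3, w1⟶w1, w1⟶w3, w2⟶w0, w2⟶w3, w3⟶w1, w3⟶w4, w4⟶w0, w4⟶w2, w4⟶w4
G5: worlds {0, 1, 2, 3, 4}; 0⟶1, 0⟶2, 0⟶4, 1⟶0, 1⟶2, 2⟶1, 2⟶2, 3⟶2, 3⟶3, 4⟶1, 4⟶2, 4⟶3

Frame correspondent (Sahlqvist): ∀x ∀y (xRy → ∃w (yR²w ∧ xR²w)) — i.e. a generalized confluence (Geach) condition.
G1: satisfies the condition.
G2: satisfies the condition.
G3: fails — w2Rw4 but no w with w4R²w and w2R²w.
G4: satisfies the condition.
G5: satisfies the condition.

G1, G2, G4, G5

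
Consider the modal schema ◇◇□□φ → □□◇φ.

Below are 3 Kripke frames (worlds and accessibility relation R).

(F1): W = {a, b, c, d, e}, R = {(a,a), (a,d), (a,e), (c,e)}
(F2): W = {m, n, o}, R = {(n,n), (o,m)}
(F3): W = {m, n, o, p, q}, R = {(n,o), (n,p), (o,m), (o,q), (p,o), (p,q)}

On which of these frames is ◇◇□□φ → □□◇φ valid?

The schema corresponds to a generalized confluence (Geach) condition: ∀x ∀y ∀z ((xR²y ∧ xR²z) → ∃w (yR²w ∧ zRw)).
(F1): fails — aR²a, aR²d but no w with aR²w and dRw.
(F2): condition met.
(F3): fails — nR²m, nR²m but no w with mR²w and mRw.

(F2)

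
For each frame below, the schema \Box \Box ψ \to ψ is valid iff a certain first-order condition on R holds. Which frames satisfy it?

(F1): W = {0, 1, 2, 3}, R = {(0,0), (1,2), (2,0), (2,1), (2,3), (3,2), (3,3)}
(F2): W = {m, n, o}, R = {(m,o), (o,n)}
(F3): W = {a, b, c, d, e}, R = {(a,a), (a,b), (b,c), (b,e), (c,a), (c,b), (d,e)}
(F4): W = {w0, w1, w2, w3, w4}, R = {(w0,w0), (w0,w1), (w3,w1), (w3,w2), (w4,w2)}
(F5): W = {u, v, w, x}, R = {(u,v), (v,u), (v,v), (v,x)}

The schema corresponds to a generalized confluence (Geach) condition: \forall x \exists w (x R^2 w \wedge x = w).
(F1): condition met.
(F2): fails — at m but no w with mR²w and m=w.
(F3): fails — at d but no w with dR²w and d=w.
(F4): fails — at w1 but no w with w1R²w and w1=w.
(F5): fails — at w but no t with wR²t and w=t.

(F1)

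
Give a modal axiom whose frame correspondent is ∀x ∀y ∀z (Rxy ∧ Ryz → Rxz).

The condition is transitivity. The 4 schema □r → □□r defines it.

□r → □□r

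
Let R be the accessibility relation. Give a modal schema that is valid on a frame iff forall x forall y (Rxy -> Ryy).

A defining formula is □(□r → r) (the T□ axiom).

□(□r → r)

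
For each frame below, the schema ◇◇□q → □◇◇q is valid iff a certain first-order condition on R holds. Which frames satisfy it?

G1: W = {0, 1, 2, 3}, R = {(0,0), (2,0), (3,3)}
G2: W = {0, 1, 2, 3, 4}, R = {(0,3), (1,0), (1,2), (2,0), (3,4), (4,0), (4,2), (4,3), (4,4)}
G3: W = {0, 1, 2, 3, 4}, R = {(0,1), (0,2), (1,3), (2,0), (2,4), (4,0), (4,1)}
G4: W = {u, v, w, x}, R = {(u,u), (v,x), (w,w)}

G1, G4

Frame correspondent (Sahlqvist): ∀x ∀y ∀z ((xR²y ∧ xRz) → ∃w (yRw ∧ zR²w)) — i.e. a generalized confluence (Geach) condition.
G1: holds.
G2: fails — 1R²0, 1R0 but no w with 0Rw and 0R²w.
G3: fails — 0R²0, 0R1 but no w with 0Rw and 1R²w.
G4: holds.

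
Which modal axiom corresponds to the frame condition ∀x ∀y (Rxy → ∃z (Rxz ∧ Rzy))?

□□p → □p

The condition is density. The C4 schema □□p → □p defines it.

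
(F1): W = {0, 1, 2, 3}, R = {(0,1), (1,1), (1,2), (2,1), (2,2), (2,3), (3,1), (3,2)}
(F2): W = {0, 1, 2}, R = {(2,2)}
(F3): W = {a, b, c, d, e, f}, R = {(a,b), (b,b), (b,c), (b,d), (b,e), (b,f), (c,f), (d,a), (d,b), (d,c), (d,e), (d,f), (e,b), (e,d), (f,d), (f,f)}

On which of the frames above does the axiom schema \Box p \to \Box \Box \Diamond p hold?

This is the axiom for a generalized confluence (Geach) condition; its first-order frame correspondent is \forall x \forall z (x R^2 z \to \exists w (xRw \wedge zRw)).
(F1): satisfies the condition.
(F2): satisfies the condition.
(F3): fails — aR²c but no w with aRw and cRw.
Valid on: (F1), (F2).

(F1), (F2)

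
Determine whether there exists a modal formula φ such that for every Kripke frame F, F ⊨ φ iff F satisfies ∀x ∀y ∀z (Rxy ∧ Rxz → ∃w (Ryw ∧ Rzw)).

Yes — defined by ◇□r → □◇r

The condition is convergence. A defining modal formula is ◇□r → □◇r.
Suppose ◇□r→□◇r is valid. Take Rxy, Rxz and set V(r)={w : Ryw}. Then □r at y so ◇□r at x, so □◇r at x, so ◇r at z, giving w with Rzw and Ryw.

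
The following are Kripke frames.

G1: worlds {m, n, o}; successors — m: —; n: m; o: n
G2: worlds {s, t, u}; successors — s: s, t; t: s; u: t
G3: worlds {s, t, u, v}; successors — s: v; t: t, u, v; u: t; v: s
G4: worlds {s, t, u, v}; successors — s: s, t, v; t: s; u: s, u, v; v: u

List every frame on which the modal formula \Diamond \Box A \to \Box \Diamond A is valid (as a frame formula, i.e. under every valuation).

G2

Frame correspondent (Sahlqvist): \forall x \forall y \forall z (Rxy \wedge Rxz \to \exists w (Ryw \wedge Rzw)) — i.e. convergence.
G1: fails — Rnm and Rnm but m and m have no common successor.
G2: ✓.
G3: fails — Rtv and Rtt but v and t have no common successor.
G4: fails — Rsv and Rss but v and s have no common successor.
Valid on: G2.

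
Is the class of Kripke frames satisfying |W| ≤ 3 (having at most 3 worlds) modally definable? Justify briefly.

Modal frame validity is preserved under disjoint unions.
Any modal formula valid on each of 4 disjoint one-world frames is valid on their disjoint union (validity is preserved under disjoint unions). Each one-world frame has |W|=1≤3, but the union has |W|=4.
So no modal formula (or set of formulas) defines exactly the |W|≤3 frames.

No — not modally definable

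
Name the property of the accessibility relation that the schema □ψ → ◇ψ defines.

seriality: ∀x ∃y Rxy

Suppose □ψ→◇ψ is valid. At any x set V(ψ)=W. Then □ψ at x, so ◇ψ at x, so x has a successor.
Conversely, on a frame with seriality the schema holds at every world under every valuation.
Frame condition: ∀x ∃y Rxy.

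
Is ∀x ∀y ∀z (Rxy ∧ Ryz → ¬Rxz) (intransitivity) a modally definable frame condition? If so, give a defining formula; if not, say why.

Not modally definable

Modal frame validity is preserved under surjective bounded morphisms.
The 3-cycle (worlds 0,1,2 with 0→1→2→0) is intransitive. Mapping every world to a single reflexive point • is a surjective bounded morphism; the reflexive point is not intransitive (R••∧R•• but R••).
So the class is not modally definable.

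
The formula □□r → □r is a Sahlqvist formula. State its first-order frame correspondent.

density: ∀x ∀y (Rxy → ∃z (Rxz ∧ Rzy))

Suppose □□r→□r is valid. Take Rxy and set V(r)={w : xR²w}. Then □□r at x, so □r at x, so r at y, i.e. ∃z(Rxz∧Rzy).
Conversely, any frame satisfying ∀x ∀y (Rxy → ∃z (Rxz ∧ Rzy)) validates the schema.
Frame condition: ∀x ∀y (Rxy → ∃z (Rxz ∧ Rzy)).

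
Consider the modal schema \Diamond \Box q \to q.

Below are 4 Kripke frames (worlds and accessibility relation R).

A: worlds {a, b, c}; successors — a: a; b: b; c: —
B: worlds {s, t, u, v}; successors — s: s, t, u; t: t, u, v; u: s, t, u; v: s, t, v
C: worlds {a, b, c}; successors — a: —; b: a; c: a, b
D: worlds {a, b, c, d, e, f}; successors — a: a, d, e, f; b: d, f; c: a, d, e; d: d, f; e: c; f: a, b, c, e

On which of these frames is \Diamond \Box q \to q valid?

A

The schema corresponds to symmetry: \forall x \forall y (Rxy \to Ryx).
A: condition met.
B: fails — Rvs but not Rsv.
C: fails — Rca but not Rac.
D: fails — Rcd but not Rdc.
Valid on: A.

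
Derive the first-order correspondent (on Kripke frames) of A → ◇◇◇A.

This is a Sahlqvist (Geach-type) schema ◇^0□^0A → □^0◇^3A.
Minimal-valuation argument: fix x; take any y with xR^0y and any z with xR^0z. Set V(A) to the set of worlds R-reachable from y in exactly 0 steps. Then □^0A holds at y, so the antecedent holds at x; validity forces ◇^3A at z, giving a w with zR^3w and yR^0w.
First-order correspondent: ∀x ∃w (x = w ∧ xR³w).

∀x ∃w (x = w ∧ xR³w)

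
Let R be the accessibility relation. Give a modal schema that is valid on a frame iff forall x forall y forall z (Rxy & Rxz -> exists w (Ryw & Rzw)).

◇□r → □◇r

This is convergence; the standard corresponding axiom is .2: ◇□r → □◇r.
Suppose ◇□r→□◇r is valid. Take Rxy, Rxz and set V(r)={w : Ryw}. Then □r at y so ◇□r at x, so □◇r at x, so ◇r at z, giving w with Rzw and Ryw.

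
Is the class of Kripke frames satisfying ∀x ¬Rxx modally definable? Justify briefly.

No

Modal frame validity is preserved under surjective bounded morphisms.
The 3-cycle (worlds 0,1,2 with 0→1→2→0) is irreflexive, and the map sending every world to a single reflexive point • is a surjective bounded morphism (forth: every edge maps to (•,•); back: every world has a successor). So any modal formula valid on the 3-cycle is also valid on the reflexive point, which is not irreflexive.
So no modal formula (or set of formulas) defines exactly the irreflexive frames.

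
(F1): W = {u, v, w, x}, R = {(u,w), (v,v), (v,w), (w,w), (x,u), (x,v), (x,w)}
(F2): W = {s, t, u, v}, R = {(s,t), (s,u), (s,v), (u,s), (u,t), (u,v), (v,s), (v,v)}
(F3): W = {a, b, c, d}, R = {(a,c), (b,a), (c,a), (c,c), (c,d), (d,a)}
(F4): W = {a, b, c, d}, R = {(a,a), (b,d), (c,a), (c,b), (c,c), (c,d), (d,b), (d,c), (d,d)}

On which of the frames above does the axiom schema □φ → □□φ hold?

Frame correspondent (Sahlqvist): ∀x ∀y ∀z (Rxy ∧ Ryz → Rxz) — i.e. transitivity.
(F1): satisfies the condition.
(F2): fails — Rus and Rsu but not Ruu.
(F3): fails — Rba and Rac but not Rbc.
(F4): fails — Rdc and Rca but not Rda.
Valid on: (F1).

(F1)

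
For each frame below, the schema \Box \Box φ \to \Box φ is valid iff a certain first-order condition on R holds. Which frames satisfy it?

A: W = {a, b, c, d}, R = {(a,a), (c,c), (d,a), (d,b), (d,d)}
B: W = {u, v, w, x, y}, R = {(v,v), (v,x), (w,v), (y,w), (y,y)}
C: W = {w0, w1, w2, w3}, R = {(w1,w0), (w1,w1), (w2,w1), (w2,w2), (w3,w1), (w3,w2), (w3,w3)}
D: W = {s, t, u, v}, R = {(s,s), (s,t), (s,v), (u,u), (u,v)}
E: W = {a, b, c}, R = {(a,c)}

A, B, C, D

The schema corresponds to density: \forall x \forall y (Rxy \to \exists z (Rxz \wedge Rzy)).
A: ✓.
B: ✓.
C: ✓.
D: ✓.
E: fails — Rac but no z with Raz and Rzc.
Valid on: A, B, C, D.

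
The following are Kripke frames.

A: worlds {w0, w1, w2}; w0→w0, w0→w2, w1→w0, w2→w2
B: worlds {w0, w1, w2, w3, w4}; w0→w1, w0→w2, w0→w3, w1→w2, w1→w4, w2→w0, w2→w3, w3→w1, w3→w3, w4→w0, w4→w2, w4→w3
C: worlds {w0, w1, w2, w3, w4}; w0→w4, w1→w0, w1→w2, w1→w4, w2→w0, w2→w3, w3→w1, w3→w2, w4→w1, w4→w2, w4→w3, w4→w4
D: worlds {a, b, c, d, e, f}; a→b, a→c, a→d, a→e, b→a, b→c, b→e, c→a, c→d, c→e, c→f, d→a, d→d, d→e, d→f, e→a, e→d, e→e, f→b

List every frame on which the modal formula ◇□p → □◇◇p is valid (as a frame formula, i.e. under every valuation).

This is the axiom for a generalized confluence (Geach) condition; its first-order frame correspondent is ∀x ∀y ∀z ((xRy ∧ xRz) → ∃w (yRw ∧ zR²w)).
A: ✓.
B: ✓.
C: fails — w1Rw2, w1Rw2 but no w with w2Rw and w2R²w.
D: fails — cRf, cRa but no w with fRw and aR²w.

A, B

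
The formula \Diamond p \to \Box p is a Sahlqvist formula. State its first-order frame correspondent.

partial functionality

Suppose ◇p→□p is valid. Take Rxy, Rxz and set V(p)={y}. Then ◇p at x, so □p at x, so p at z, i.e. z=y.
Conversely, any frame satisfying \forall x \forall y \forall z (Rxy \wedge Rxz \to y = z) validates the schema.
Frame condition: \forall x \forall y \forall z (Rxy \wedge Rxz \to y = z).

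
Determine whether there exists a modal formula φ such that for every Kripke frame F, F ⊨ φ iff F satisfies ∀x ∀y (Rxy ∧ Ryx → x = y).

If a class were modally definable it would be closed under surjective bounded morphisms (Goldblatt–Thomason).
The 6-cycle (worlds w0,w1,w2,w3,w4,w5 with w0→w1→w2→w3→w4→w5→w0) is antisymmetric. Sending even-indexed worlds to • and odd-indexed worlds to ∘ is a surjective bounded morphism onto the two-world frame with •↔∘, which is not antisymmetric.
So the class is not modally definable.

Not definable by any modal formula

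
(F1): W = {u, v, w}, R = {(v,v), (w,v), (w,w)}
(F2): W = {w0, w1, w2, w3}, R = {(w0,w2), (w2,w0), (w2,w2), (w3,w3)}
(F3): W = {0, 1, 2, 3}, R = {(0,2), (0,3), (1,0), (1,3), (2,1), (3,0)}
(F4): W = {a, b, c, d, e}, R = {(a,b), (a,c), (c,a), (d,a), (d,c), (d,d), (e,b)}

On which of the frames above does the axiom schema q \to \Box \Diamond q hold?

(F2)

This is the axiom for symmetry; its first-order frame correspondent is \forall x \forall y (Rxy \to Ryx).
(F1): fails — Rwv but not Rvw.
(F2): condition met.
(F3): fails — R10 but not R01.
(F4): fails — Reb but not Rbe.
Valid on: (F2).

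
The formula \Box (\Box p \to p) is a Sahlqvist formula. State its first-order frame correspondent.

This schema is the T□ axiom.
It corresponds to shift-reflexivity: \forall x \forall y (Rxy \to Ryy).

shift-reflexivity: \forall x \forall y (Rxy \to Ryy)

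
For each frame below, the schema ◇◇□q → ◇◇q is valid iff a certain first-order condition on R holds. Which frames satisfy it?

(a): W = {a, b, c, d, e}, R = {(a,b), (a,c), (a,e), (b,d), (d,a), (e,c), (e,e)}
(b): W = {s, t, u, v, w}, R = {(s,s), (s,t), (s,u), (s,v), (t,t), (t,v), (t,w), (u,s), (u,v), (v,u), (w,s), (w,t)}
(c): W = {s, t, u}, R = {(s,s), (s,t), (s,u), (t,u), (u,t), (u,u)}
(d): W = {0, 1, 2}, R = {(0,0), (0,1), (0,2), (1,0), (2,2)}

This is the axiom for a generalized confluence (Geach) condition; its first-order frame correspondent is ∀x ∀y (xR²y → ∃w (yRw ∧ xR²w)).
(a): fails — aR²c but no w with cRw and aR²w.
(b): fails — vR²v but no w* with vRw* and vR²w*.
(c): ✓.
(d): ✓.

(c), (d)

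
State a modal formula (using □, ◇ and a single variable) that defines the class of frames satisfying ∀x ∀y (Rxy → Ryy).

A defining formula is □(□q → q) (the T□ axiom).

□(□q → q)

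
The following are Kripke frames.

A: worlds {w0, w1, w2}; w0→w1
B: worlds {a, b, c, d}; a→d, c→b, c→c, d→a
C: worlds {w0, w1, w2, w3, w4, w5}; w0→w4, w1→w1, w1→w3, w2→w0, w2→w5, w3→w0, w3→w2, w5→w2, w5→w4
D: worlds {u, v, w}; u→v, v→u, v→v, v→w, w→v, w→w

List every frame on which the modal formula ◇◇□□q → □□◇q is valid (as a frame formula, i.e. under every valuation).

A, D

Frame correspondent (Sahlqvist): ∀x ∀y ∀z ((xR²y ∧ xR²z) → ∃w (yR²w ∧ zRw)) — i.e. a generalized confluence (Geach) condition.
A: satisfies the condition.
B: fails — aR²a, aR²a but no w with aR²w and aRw.
C: fails — w1R²w0, w1R²w0 but no w with w0R²w and w0Rw.
D: satisfies the condition.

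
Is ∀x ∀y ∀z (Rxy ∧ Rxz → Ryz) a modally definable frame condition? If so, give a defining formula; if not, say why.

Yes — defined by ◇r → □◇r

This is a Sahlqvist condition; the 5 axiom ◇r → □◇r defines it.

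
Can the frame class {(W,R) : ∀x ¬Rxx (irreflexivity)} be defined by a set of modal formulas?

If a class were modally definable it would be closed under surjective bounded morphisms (Goldblatt–Thomason).
The 5-cycle (worlds s,t,u,v,w with s→t→u→v→w→s) is irreflexive, and the map sending every world to a single reflexive point • is a surjective bounded morphism (forth: every edge maps to (•,•); back: every world has a successor). So any modal formula valid on the 5-cycle is also valid on the reflexive point, which is not irreflexive.
So no modal formula (or set of formulas) defines exactly the irreflexive frames.

Not modally definable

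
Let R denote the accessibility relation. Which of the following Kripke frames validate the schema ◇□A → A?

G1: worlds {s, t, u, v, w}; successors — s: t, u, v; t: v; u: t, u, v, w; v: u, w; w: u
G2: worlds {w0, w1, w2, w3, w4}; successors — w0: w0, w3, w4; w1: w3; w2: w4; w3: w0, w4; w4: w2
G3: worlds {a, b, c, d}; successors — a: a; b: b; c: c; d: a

The schema corresponds to symmetry: ∀x ∀y (Rxy → Ryx).
G1: fails — Rtv but not Rvt.
G2: fails — Rw0w4 but not Rw4w0.
G3: fails — Rda but not Rad.

none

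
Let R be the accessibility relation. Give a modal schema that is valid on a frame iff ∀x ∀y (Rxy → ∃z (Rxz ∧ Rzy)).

This is density; the standard corresponding axiom is C4: □□s → □s.
Suppose □□s→□s is valid. Take Rxy and set V(s)={w : xR²w}. Then □□s at x, so □s at x, so s at y, i.e. ∃z(Rxz∧Rzy).

□□s → □s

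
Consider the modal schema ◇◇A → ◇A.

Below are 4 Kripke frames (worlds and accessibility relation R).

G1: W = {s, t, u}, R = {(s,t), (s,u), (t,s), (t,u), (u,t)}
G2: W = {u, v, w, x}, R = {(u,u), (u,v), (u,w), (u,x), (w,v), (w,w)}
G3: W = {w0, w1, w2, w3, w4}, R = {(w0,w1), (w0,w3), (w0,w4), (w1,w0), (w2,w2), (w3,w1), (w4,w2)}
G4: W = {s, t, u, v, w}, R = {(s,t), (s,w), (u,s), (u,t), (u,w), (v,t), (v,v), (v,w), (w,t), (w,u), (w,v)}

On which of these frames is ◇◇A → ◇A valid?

G2

The schema corresponds to transitivity: ∀x ∀y ∀z (Rxy ∧ Ryz → Rxz).
G1: fails — Rut and Rts but not Rus.
G2: holds.
G3: fails — Rw1w0 and Rw0w4 but not Rw1w4.
G4: fails — Ruw and Rwu but not Ruu.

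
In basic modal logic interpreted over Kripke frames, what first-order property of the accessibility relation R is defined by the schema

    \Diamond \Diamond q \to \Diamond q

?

transitivity

Equivalently (dual form): □q → □□q.
Suppose □q→□□q is valid. Take Rxy, Ryz and set V(q)={w : Rxw}. Then □q at x, so □□q at x, so □q at y, so q at z, i.e. Rxz.
Conversely, on a frame with transitivity the schema holds at every world under every valuation.
So the correspondent is transitivity.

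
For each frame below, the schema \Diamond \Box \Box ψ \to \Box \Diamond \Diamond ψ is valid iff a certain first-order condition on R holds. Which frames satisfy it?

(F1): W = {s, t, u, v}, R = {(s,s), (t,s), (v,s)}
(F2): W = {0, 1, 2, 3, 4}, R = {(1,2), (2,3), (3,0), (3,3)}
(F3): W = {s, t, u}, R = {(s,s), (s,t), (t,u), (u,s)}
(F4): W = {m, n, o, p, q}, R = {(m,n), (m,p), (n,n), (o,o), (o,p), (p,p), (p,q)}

(F1), (F3)

The schema corresponds to a generalized confluence (Geach) condition: \forall x \forall y \forall z ((xRy \wedge xRz) \to \exists w (y R^2 w \wedge z R^2 w)).
(F1): holds.
(F2): fails — 3R0, 3R0 but no w with 0R²w and 0R²w.
(F3): holds.
(F4): fails — mRn, mRp but no w with nR²w and pR²w.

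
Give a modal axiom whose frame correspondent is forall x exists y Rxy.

The condition is seriality. The D schema □s → ◇s defines it.
Suppose □s→◇s is valid. At any x set V(s)=W. Then □s at x, so ◇s at x, so x has a successor.

□s → ◇s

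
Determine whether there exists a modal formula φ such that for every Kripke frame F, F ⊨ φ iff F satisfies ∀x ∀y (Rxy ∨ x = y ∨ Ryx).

Any modally definable frame class is closed under disjoint unions.
Take 2 disjoint single-world reflexive frames: each is trivially connected, but their disjoint union has 2 worlds with no edge between distinct components, so it is not connected.
So the class is not modally definable.

Not modally definable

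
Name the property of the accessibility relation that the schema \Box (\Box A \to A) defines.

Suppose □(□A→A) is valid. Take Rxy and set V(A)={w : Ryw}. Then at y, □A holds; since □(□A→A) at x, □A→A at y, so A at y, i.e. Ryy.
The converse is a direct semantic check.
Frame condition: \forall x \forall y (Rxy \to Ryy).

shift-reflexivity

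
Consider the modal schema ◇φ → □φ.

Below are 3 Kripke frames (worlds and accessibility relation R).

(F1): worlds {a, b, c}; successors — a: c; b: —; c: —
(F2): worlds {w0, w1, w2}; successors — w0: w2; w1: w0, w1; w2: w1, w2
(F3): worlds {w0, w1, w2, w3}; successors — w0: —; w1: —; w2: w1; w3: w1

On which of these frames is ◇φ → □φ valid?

This is the axiom for partial functionality; its first-order frame correspondent is ∀x ∀y ∀z (Rxy ∧ Rxz → y = z).
(F1): ✓.
(F2): fails — w1 sees both w0 and w1.
(F3): ✓.
Valid on: (F1), (F3).

(F1), (F3)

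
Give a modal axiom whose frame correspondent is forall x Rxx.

The condition is reflexivity. The T schema □ψ → ψ defines it.
Suppose □ψ→ψ is valid. At any x set V(ψ)={w : Rxw}. Then □ψ holds at x, so ψ holds at x, i.e. Rxx.

□ψ → ψ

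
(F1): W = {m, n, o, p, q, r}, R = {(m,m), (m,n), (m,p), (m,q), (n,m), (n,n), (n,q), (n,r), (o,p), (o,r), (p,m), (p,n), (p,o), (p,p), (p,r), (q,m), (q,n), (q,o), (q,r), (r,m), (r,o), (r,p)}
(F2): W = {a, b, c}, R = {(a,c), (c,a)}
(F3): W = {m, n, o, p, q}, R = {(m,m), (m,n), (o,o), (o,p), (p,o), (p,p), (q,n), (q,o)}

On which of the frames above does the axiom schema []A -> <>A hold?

(F1)

This is the axiom for seriality; its first-order frame correspondent is forall x exists y Rxy.
(F1): ✓.
(F2): fails — world b has no successor.
(F3): fails — world n has no successor.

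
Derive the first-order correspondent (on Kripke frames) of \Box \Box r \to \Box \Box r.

\forall x \forall z (x R^2 z \to \exists w (x R^2 w \wedge z = w))

This is a Sahlqvist (Geach-type) schema ◇^0□^2r → □^2◇^0r.
Minimal-valuation argument: fix x; take any y with xR^0y and any z with xR^2z. Set V(r) to the set of worlds R-reachable from y in exactly 2 steps. Then □^2r holds at y, so the antecedent holds at x; validity forces ◇^0r at z, giving a w with zR^0w and yR^2w.
First-order correspondent: \forall x \forall z (x R^2 z \to \exists w (x R^2 w \wedge z = w)).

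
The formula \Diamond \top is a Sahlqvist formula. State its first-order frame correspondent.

◇⊤ holds at w iff w has a successor, so frame-validity of ◇⊤ is exactly seriality. Equivalently via □φ → ◇φ:
Suppose □φ→◇φ is valid. At any x set V(φ)=W. Then □φ at x, so ◇φ at x, so x has a successor.
The converse is a direct semantic check.
So the correspondent is seriality.

Seriality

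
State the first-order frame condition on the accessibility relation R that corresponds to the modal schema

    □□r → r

∀x ∃w (xR²w ∧ x = w)

This is a Sahlqvist (Geach-type) schema ◇^0□^2r → □^0◇^0r.
Minimal-valuation argument: fix x; take any y with xR^0y and any z with xR^0z. Set V(r) to the set of worlds R-reachable from y in exactly 2 steps. Then □^2r holds at y, so the antecedent holds at x; validity forces ◇^0r at z, giving a w with zR^0w and yR^2w.
First-order correspondent: ∀x ∃w (xR²w ∧ x = w).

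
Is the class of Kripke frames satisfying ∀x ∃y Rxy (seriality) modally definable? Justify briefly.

Yes, by □p → ◇p

Yes: it is seriality, defined by the D schema □p → ◇p.
Suppose □p→◇p is valid. At any x set V(p)=W. Then □p at x, so ◇p at x, so x has a successor.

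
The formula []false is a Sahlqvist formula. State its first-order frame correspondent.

This is the Ver axiom.
Its frame correspondent is emptiness of R — forall x forall y ~Rxy.

emptiness of R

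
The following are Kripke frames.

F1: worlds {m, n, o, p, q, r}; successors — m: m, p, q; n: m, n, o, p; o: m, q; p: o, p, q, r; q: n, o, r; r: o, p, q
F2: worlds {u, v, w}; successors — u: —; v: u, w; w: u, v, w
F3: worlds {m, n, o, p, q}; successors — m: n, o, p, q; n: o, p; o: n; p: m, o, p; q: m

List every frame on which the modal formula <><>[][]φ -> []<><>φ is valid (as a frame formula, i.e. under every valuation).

Frame correspondent (Sahlqvist): forall x forall y forall z ((x R^2 y & xRz) -> exists w (y R^2 w & z R^2 w)) — i.e. a generalized confluence (Geach) condition.
F1: holds.
F2: fails — vR²u, vRu but no t with uR²t and uR²t.
F3: holds.

F1, F3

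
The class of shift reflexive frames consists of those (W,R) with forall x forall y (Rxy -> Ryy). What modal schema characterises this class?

□(□q → q)

This is shift-reflexivity; the standard corresponding axiom is T□: □(□q → q).
Suppose □(□q→q) is valid. Take Rxy and set V(q)={w : Ryw}. Then at y, □q holds; since □(□q→q) at x, □q→q at y, so q at y, i.e. Ryy.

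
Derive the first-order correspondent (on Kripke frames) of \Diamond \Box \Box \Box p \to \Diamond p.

\forall x \forall y (xRy \to \exists w (y R^3 w \wedge xRw))

This is a Sahlqvist (Geach-type) schema ◇^1□^3p → □^0◇^1p.
Minimal-valuation argument: fix x; take any y with xR^1y and any z with xR^0z. Set V(p) to the set of worlds R-reachable from y in exactly 3 steps. Then □^3p holds at y, so the antecedent holds at x; validity forces ◇^1p at z, giving a w with zR^1w and yR^3w.
First-order correspondent: \forall x \forall y (xRy \to \exists w (y R^3 w \wedge xRw)).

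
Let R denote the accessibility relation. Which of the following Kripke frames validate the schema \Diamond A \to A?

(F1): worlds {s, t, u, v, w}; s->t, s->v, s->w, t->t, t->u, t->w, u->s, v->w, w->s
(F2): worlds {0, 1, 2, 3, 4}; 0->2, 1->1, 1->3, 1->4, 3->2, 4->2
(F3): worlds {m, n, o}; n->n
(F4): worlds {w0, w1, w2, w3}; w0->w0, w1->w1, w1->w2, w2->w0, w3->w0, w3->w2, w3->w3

Frame correspondent (Sahlqvist): \forall x \forall y (xRy \to \exists w (y = w \wedge x = w)) — i.e. a generalized confluence (Geach) condition.
(F1): fails — sRt but t ≠ s.
(F2): fails — 0R2 but 2 ≠ 0.
(F3): holds.
(F4): fails — w1Rw2 but w2 ≠ w1.
Valid on: (F3).

(F3)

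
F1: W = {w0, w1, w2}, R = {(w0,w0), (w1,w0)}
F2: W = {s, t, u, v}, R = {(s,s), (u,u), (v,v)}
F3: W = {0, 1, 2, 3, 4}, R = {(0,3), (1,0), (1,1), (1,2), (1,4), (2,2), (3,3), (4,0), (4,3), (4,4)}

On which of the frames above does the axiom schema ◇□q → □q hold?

The schema corresponds to the Euclidean property: ∀x ∀y ∀z (Rxy ∧ Rxz → Ryz).
F1: satisfies the condition.
F2: satisfies the condition.
F3: fails — R10 and R10 but not R00.

F1, F2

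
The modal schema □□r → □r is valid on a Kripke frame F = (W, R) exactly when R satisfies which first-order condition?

Suppose □□r→□r is valid. Take Rxy and set V(r)={w : xR²w}. Then □□r at x, so □r at x, so r at y, i.e. ∃z(Rxz∧Rzy).
Conversely, on a frame with density the schema holds at every world under every valuation.
So the correspondent is density.

density: ∀x ∀y (Rxy → ∃z (Rxz ∧ Rzy))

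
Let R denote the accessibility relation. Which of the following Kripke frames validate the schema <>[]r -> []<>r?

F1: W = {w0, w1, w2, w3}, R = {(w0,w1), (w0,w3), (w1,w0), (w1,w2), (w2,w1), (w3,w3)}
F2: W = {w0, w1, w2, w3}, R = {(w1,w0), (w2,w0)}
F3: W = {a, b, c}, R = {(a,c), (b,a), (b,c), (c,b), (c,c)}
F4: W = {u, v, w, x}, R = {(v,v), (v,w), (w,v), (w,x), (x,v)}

F3, F4

This is the axiom for convergence; its first-order frame correspondent is forall x forall y forall z (Rxy & Rxz -> exists w (Ryw & Rzw)).
F1: fails — Rw0w1 and Rw0w3 but w1 and w3 have no common successor.
F2: fails — Rw1w0 and Rw1w0 but w0 and w0 have no common successor.
F3: holds.
F4: holds.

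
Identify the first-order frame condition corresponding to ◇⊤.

◇⊤ holds at w iff w has a successor, so frame-validity of ◇⊤ is exactly seriality. Equivalently via □r → ◇r:
Suppose □r→◇r is valid. At any x set V(r)=W. Then □r at x, so ◇r at x, so x has a successor.
Conversely, any frame satisfying ∀x ∃y Rxy validates the schema.
So the correspondent is seriality.

Seriality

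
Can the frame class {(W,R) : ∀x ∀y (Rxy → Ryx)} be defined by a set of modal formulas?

Definable; p → □◇p defines it

Yes: it is symmetry, defined by the B schema p → □◇p.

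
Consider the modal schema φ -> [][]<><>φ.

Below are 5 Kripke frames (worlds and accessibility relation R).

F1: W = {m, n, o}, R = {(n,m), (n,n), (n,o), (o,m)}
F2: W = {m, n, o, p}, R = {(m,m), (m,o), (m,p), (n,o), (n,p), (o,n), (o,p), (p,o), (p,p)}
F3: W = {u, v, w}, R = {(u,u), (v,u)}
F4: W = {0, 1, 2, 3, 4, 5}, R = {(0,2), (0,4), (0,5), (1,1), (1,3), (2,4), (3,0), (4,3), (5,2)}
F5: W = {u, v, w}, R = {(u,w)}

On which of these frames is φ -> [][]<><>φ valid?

F5

Frame correspondent (Sahlqvist): forall x forall z (x R^2 z -> exists w (x = w & z R^2 w)) — i.e. a generalized confluence (Geach) condition.
F1: fails — nR²m but no w with n=w and mR²w.
F2: fails — mR²n but no w with m=w and nR²w.
F3: fails — vR²u but no t with v=t and uR²t.
F4: fails — 0R²2 but no w with 0=w and 2R²w.
F5: satisfies the condition.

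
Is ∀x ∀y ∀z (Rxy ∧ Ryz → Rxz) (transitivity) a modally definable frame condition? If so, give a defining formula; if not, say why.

This is a Sahlqvist condition; the 4 axiom □p → □□p defines it.

Yes — defined by □p → □□p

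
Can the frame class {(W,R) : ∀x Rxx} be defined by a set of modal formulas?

Yes: it is reflexivity, defined by the T schema □r → r.
Suppose □r→r is valid. At any x set V(r)={w : Rxw}. Then □r holds at x, so r holds at x, i.e. Rxx.

Yes — defined by □r → r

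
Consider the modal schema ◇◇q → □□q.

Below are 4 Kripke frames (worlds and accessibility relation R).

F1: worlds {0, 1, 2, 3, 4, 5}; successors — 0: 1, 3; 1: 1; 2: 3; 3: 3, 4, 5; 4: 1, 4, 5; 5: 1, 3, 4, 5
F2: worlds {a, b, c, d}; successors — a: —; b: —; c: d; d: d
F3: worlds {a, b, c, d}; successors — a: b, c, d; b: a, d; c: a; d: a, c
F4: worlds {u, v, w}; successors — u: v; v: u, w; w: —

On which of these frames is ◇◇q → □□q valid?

F2

The schema corresponds to a generalized confluence (Geach) condition: ∀x ∀y ∀z ((xR²y ∧ xR²z) → ∃w (y = w ∧ z = w)).
F1: fails — 0R²1, 0R²3 but 1 ≠ 3.
F2: satisfies the condition.
F3: fails — aR²a, aR²c but a ≠ c.
F4: fails — uR²u, uR²w but u ≠ w.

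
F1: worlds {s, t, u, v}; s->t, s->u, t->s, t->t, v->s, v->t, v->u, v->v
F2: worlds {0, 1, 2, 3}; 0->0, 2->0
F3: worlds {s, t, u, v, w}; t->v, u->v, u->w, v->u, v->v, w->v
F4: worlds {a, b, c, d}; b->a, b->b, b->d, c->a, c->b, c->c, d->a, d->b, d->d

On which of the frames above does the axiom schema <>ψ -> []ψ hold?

The schema corresponds to partial functionality: forall x forall y forall z (Rxy & Rxz -> y = z).
F1: fails — s sees both t and u.
F2: ✓.
F3: fails — u sees both v and w.
F4: fails — b sees both a and b.

F2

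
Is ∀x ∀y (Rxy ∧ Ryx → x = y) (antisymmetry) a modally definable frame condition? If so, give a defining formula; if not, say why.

Not modally definable

Modal frame validity is preserved under surjective bounded morphisms.
The 8-cycle (worlds w0,w1,w2,w3,w4,w5,w6,w7 with w0→w1→w2→w3→w4→w5→w6→w7→w0) is antisymmetric. Sending even-indexed worlds to s and odd-indexed worlds to t is a surjective bounded morphism onto the two-world frame with s↔t, which is not antisymmetric.
So the class is not modally definable.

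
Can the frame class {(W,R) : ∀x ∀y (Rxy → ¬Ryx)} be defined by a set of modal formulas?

No

Modal frame validity is preserved under surjective bounded morphisms.
The 4-cycle (worlds w0,w1,w2,w3 with w0→w1→w2→w3→w0) is asymmetric. Mapping every world to a single reflexive point • is a surjective bounded morphism, and the reflexive point is not asymmetric (R•• but asymmetry requires ¬R••).
So the class is not modally definable.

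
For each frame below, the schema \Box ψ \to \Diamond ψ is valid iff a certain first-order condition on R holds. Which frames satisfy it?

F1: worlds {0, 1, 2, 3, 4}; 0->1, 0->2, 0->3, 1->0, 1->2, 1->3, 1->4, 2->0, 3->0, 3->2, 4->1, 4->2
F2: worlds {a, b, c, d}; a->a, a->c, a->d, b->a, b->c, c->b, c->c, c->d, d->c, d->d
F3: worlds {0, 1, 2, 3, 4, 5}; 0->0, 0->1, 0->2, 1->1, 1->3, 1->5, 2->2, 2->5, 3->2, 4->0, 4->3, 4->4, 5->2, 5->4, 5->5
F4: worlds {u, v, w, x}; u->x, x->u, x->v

F1, F2, F3

This is the axiom for seriality; its first-order frame correspondent is \forall x \exists y Rxy.
F1: satisfies the condition.
F2: satisfies the condition.
F3: satisfies the condition.
F4: fails — world v has no successor.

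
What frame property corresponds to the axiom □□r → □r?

density: ∀x ∀y (Rxy → ∃z (Rxz ∧ Rzy))

Suppose □□r→□r is valid. Take Rxy and set V(r)={w : xR²w}. Then □□r at x, so □r at x, so r at y, i.e. ∃z(Rxz∧Rzy).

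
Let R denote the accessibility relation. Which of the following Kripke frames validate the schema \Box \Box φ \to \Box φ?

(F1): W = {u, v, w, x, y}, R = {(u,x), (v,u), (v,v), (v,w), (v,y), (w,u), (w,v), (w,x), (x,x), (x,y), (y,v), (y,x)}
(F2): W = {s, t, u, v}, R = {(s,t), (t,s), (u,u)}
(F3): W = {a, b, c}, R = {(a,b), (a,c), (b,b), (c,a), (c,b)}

This is the axiom for density; its first-order frame correspondent is \forall x \forall y (Rxy \to \exists z (Rxz \wedge Rzy)).
(F1): condition met.
(F2): fails — Rts but no z with Rtz and Rzs.
(F3): fails — Rac but no z with Raz and Rzc.

(F1)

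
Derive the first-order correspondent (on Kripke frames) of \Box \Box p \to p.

\forall x \exists w (x R^2 w \wedge x = w)

This is a Sahlqvist (Geach-type) schema ◇^0□^2p → □^0◇^0p.
First-order correspondent: \forall x \exists w (x R^2 w \wedge x = w).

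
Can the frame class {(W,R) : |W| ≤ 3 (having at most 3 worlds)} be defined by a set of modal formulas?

If a class were modally definable it would be closed under disjoint unions (Goldblatt–Thomason).
Any modal formula valid on each of 4 disjoint one-world frames is valid on their disjoint union (validity is preserved under disjoint unions). Each one-world frame has |W|=1≤3, but the union has |W|=4.
So no modal formula (or set of formulas) defines exactly the |W|≤3 frames.

Not definable by any modal formula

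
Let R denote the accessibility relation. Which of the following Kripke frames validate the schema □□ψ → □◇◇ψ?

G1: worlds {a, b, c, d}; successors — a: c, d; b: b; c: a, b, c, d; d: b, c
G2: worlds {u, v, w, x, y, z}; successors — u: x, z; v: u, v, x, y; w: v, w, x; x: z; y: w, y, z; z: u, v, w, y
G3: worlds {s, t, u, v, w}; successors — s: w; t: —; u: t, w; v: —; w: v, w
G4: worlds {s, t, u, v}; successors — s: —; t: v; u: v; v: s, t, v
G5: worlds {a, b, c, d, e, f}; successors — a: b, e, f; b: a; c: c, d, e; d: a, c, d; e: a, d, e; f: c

This is the axiom for a generalized confluence (Geach) condition; its first-order frame correspondent is ∀x ∀z (xRz → ∃w (xR²w ∧ zR²w)).
G1: condition met.
G2: condition met.
G3: fails — uRt but no w* with uR²w* and tR²w*.
G4: fails — vRs but no w with vR²w and sR²w.
G5: condition met.
Valid on: G1, G2, G5.

G1, G2, G5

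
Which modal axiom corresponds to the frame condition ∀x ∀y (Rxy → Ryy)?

The condition is shift-reflexivity. The T□ schema □(□ψ → ψ) defines it.
Suppose □(□ψ→ψ) is valid. Take Rxy and set V(ψ)={w : Ryw}. Then at y, □ψ holds; since □(□ψ→ψ) at x, □ψ→ψ at y, so ψ at y, i.e. Ryy.

□(□ψ → ψ)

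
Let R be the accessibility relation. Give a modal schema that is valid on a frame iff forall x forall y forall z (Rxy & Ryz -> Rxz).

□ψ → □□ψ

A defining formula is □ψ → □□ψ (the 4 axiom).
Suppose □ψ→□□ψ is valid. Take Rxy, Ryz and set V(ψ)={w : Rxw}. Then □ψ at x, so □□ψ at x, so □ψ at y, so ψ at z, i.e. Rxz.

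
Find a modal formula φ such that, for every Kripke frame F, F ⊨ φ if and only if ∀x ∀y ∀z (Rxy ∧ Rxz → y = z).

◇s → □s

The condition is partial functionality. The CD schema ◇s → □s defines it.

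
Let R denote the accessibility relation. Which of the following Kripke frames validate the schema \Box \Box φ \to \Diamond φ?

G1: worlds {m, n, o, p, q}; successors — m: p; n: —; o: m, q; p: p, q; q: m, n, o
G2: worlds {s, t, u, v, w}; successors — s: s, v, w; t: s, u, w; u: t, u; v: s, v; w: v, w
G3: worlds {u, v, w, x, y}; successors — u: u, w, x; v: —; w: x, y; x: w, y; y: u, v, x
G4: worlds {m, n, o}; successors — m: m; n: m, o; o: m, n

Frame correspondent (Sahlqvist): \forall x \exists w (x R^2 w \wedge xRw) — i.e. a generalized confluence (Geach) condition.
G1: fails — at n but no w with nR²w and nRw.
G2: satisfies the condition.
G3: fails — at v but no t with vR²t and vRt.
G4: satisfies the condition.

G2, G4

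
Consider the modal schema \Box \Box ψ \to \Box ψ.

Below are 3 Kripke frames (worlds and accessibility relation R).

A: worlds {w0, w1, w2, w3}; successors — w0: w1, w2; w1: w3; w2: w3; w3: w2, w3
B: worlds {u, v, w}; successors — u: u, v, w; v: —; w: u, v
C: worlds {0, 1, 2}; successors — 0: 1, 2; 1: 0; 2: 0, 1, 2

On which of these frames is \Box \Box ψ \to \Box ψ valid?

B

The schema corresponds to density: \forall x \forall y (Rxy \to \exists z (Rxz \wedge Rzy)).
A: fails — Rw0w1 but no z with Rw0z and Rzw1.
B: holds.
C: fails — R10 but no z with R1z and Rz0.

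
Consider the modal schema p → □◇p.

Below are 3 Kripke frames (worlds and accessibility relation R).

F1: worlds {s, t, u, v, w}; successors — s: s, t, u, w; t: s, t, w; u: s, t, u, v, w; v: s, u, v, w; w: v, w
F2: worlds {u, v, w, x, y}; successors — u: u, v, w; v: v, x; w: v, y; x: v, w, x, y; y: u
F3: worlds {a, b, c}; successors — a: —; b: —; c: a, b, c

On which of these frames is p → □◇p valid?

This is the axiom for symmetry; its first-order frame correspondent is ∀x ∀y (Rxy → Ryx).
F1: fails — Ruw but not Rwu.
F2: fails — Ruv but not Rvu.
F3: fails — Rca but not Rac.
Valid on no frame.

none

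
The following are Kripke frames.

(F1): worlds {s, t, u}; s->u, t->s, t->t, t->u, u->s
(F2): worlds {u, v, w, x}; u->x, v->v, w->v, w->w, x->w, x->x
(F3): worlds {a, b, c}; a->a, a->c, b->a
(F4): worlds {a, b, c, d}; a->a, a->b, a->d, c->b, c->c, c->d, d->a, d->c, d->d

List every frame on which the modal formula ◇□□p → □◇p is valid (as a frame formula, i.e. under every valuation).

(F2)

This is the axiom for a generalized confluence (Geach) condition; its first-order frame correspondent is ∀x ∀y ∀z ((xRy ∧ xRz) → ∃w (yR²w ∧ zRw)).
(F1): fails — sRu, sRu but no w with uR²w and uRw.
(F2): holds.
(F3): fails — aRa, aRc but no w with aR²w and cRw.
(F4): fails — aRa, aRb but no w with aR²w and bRw.
Valid on: (F2).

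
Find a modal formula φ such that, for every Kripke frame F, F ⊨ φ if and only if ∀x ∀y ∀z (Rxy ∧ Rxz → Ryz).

◇q → □◇q

A defining formula is ◇q → □◇q (the 5 axiom).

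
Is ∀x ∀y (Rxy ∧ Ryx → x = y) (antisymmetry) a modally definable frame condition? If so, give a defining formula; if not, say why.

No

Modal frame validity is preserved under surjective bounded morphisms.
The 4-cycle (worlds a,b,c,d with a→b→c→d→a) is antisymmetric. Sending even-indexed worlds to a and odd-indexed worlds to b is a surjective bounded morphism onto the two-world frame with a↔b, which is not antisymmetric.
Hence antisymmetry is not modally definable.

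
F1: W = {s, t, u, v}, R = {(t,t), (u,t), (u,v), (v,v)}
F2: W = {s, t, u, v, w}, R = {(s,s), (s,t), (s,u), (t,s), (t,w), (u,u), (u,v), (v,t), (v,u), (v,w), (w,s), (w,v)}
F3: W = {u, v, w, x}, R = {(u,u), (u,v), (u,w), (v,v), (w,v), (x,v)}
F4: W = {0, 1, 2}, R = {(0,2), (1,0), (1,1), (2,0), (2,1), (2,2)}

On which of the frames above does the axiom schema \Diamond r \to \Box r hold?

none

This is the axiom for partial functionality; its first-order frame correspondent is \forall x \forall y \forall z (Rxy \wedge Rxz \to y = z).
F1: fails — u sees both t and v.
F2: fails — s sees both s and t.
F3: fails — u sees both u and v.
F4: fails — 1 sees both 0 and 1.
Valid on no frame.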